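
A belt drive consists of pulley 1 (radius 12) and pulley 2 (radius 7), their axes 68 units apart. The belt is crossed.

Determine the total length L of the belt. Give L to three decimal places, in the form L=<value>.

L=201.034

crossed belt: β = asin((r1+r2)/C) = asin(19/68) = 16.2251°
wrap1 = wrap2 = π + 2β = 212.4502°
tangent length = C·cosβ = 65.2917
L = (r1+r2)·wrap + 2·C·cosβ = 19·3.7080 + 2·65.2917 = 201.0345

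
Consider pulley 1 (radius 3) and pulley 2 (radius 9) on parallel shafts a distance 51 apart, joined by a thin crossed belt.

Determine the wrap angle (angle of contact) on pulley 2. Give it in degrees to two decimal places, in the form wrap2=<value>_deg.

crossed belt: β = asin((r1+r2)/C) = asin(12/51) = 13.6090°
wrap1 = wrap2 = π + 2β = 207.2179°

wrap2=207.22_deg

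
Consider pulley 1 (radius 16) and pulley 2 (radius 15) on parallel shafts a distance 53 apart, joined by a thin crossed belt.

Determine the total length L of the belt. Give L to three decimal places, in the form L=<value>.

L=222.101

crossed belt: β = asin((r1+r2)/C) = asin(31/53) = 35.7963°
wrap1 = wrap2 = π + 2β = 251.5927°
tangent length = C·cosβ = 42.9884
L = (r1+r2)·wrap + 2·C·cosβ = 31·4.3911 + 2·42.9884 = 222.1015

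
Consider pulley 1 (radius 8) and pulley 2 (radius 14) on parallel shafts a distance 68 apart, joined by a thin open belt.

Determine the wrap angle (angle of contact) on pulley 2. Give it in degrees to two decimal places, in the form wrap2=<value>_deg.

open belt: β = asin((r2−r1)/C) = asin(6/68) = 5.0621°
wrap1 = π − 2β = 169.8758°
wrap2 = π + 2β = 190.1242°

wrap2=190.12_deg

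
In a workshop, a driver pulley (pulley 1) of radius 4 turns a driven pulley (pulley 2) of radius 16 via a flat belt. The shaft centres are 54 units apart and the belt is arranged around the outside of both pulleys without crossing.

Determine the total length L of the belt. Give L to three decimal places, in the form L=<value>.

L=173.510

open belt: β = asin((r2−r1)/C) = asin(12/54) = 12.8396°
wrap1 = π − 2β = 154.3208°
wrap2 = π + 2β = 205.6792°
tangent length = C·cosβ = 52.6498
L = r1·wrap1 + r2·wrap2 + 2·C·cosβ = 4·2.6934 + 16·3.5898 + 2·52.6498 = 173.5097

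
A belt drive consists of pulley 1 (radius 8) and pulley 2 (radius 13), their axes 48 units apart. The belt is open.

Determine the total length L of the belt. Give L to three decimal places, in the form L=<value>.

L=162.495

open belt: β = asin((r2−r1)/C) = asin(5/48) = 5.9792°
wrap1 = π − 2β = 168.0417°
wrap2 = π + 2β = 191.9583°
tangent length = C·cosβ = 47.7389
L = r1·wrap1 + r2·wrap2 + 2·C·cosβ = 8·2.9329 + 13·3.3503 + 2·47.7389 = 162.4948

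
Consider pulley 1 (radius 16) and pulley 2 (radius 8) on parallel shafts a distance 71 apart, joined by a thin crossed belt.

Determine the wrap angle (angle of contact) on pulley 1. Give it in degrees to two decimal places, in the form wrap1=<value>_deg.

wrap1=219.51_deg

crossed belt: β = asin((r1+r2)/C) = asin(24/71) = 19.7568°
wrap1 = wrap2 = π + 2β = 219.5136°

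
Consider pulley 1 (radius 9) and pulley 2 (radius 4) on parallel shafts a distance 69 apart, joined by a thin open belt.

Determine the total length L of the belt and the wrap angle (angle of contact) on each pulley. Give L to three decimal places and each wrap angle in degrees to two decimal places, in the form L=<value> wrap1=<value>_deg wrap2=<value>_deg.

open belt: β = asin((r2−r1)/C) = asin(-5/69) = -4.1555°
wrap1 = π − 2β = 188.3110°
wrap2 = π + 2β = 171.6890°
tangent length = C·cosβ = 68.8186
L = r1·wrap1 + r2·wrap2 + 2·C·cosβ = 9·3.2866 + 4·2.9965 + 2·68.8186 = 179.2032

L=179.203 wrap1=188.31_deg wrap2=171.69_deg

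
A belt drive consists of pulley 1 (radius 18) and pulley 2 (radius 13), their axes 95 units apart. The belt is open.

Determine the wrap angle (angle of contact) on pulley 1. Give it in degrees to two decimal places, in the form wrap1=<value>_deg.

wrap1=186.03_deg

open belt: β = asin((r2−r1)/C) = asin(-5/95) = -3.0170°
wrap1 = π − 2β = 186.0339°
wrap2 = π + 2β = 173.9661°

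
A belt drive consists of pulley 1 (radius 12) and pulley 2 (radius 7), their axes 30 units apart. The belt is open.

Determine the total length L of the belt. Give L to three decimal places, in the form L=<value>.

open belt: β = asin((r2−r1)/C) = asin(-5/30) = -9.5941°
wrap1 = π − 2β = 199.1881°
wrap2 = π + 2β = 160.8119°
tangent length = C·cosβ = 29.5804
L = r1·wrap1 + r2·wrap2 + 2·C·cosβ = 12·3.4765 + 7·2.8067 + 2·29.5804 = 120.5255

L=120.526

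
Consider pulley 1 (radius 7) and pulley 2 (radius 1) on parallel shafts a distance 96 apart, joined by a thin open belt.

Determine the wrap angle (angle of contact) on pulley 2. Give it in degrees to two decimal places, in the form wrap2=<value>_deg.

open belt: β = asin((r2−r1)/C) = asin(-6/96) = -3.5833°
wrap1 = π − 2β = 187.1666°
wrap2 = π + 2β = 172.8334°

wrap2=172.83_deg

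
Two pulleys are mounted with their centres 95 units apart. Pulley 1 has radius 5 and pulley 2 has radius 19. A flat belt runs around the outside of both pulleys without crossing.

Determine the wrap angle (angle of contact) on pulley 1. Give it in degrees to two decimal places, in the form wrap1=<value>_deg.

open belt: β = asin((r2−r1)/C) = asin(14/95) = 8.4745°
wrap1 = π − 2β = 163.0511°
wrap2 = π + 2β = 196.9489°

wrap1=163.05_deg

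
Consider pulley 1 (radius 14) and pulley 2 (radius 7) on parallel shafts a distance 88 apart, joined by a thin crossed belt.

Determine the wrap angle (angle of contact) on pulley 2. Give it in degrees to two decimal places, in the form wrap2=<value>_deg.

wrap2=207.61_deg

crossed belt: β = asin((r1+r2)/C) = asin(21/88) = 13.8061°
wrap1 = wrap2 = π + 2β = 207.6121°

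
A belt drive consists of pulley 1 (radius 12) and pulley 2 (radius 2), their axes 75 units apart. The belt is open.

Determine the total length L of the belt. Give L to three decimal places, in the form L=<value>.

open belt: β = asin((r2−r1)/C) = asin(-10/75) = -7.6623°
wrap1 = π − 2β = 195.3245°
wrap2 = π + 2β = 164.6755°
tangent length = C·cosβ = 74.3303
L = r1·wrap1 + r2·wrap2 + 2·C·cosβ = 12·3.4091 + 2·2.8741 + 2·74.3303 = 195.3176

L=195.318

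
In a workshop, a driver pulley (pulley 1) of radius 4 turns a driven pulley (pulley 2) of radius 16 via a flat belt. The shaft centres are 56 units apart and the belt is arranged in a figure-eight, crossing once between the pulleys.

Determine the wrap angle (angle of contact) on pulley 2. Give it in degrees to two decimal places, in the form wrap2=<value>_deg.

wrap2=221.85_deg

crossed belt: β = asin((r1+r2)/C) = asin(20/56) = 20.9248°
wrap1 = wrap2 = π + 2β = 221.8497°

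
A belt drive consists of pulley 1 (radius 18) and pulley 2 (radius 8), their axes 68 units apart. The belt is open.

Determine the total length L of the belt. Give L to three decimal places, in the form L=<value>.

L=219.155

open belt: β = asin((r2−r1)/C) = asin(-10/68) = -8.4565°
wrap1 = π − 2β = 196.9130°
wrap2 = π + 2β = 163.0870°
tangent length = C·cosβ = 67.2607
L = r1·wrap1 + r2·wrap2 + 2·C·cosβ = 18·3.4368 + 8·2.8464 + 2·67.2607 = 219.1547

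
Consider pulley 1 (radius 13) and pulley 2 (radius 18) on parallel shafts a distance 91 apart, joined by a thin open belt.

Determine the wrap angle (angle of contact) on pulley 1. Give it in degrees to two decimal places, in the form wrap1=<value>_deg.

wrap1=173.70_deg

open belt: β = asin((r2−r1)/C) = asin(5/91) = 3.1497°
wrap1 = π − 2β = 173.7006°
wrap2 = π + 2β = 186.2994°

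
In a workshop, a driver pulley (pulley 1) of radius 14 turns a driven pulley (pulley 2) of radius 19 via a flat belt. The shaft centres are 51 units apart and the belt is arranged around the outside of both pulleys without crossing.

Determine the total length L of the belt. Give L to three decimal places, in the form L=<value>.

open belt: β = asin((r2−r1)/C) = asin(5/51) = 5.6263°
wrap1 = π − 2β = 168.7475°
wrap2 = π + 2β = 191.2525°
tangent length = C·cosβ = 50.7543
L = r1·wrap1 + r2·wrap2 + 2·C·cosβ = 14·2.9452 + 19·3.3380 + 2·50.7543 = 206.1631

L=206.163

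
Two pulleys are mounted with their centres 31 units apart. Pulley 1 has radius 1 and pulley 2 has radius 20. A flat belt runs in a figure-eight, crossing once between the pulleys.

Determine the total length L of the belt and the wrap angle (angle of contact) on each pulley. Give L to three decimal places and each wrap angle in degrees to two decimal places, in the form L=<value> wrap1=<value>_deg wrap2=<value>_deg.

crossed belt: β = asin((r1+r2)/C) = asin(21/31) = 42.6423°
wrap1 = wrap2 = π + 2β = 265.2846°
tangent length = C·cosβ = 22.8035
L = (r1+r2)·wrap + 2·C·cosβ = 21·4.6301 + 2·22.8035 = 142.8389

L=142.839 wrap1=265.28_deg wrap2=265.28_deg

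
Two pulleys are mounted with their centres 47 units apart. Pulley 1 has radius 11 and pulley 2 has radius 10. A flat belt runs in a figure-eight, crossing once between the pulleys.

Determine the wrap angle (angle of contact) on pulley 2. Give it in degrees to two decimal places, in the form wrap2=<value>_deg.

crossed belt: β = asin((r1+r2)/C) = asin(21/47) = 26.5391°
wrap1 = wrap2 = π + 2β = 233.0782°

wrap2=233.08_deg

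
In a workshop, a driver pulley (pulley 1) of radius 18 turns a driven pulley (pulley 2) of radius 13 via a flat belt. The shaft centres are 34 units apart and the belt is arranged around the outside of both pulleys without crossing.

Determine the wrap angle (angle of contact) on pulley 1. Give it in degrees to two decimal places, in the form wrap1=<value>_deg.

wrap1=196.91_deg

open belt: β = asin((r2−r1)/C) = asin(-5/34) = -8.4565°
wrap1 = π − 2β = 196.9130°
wrap2 = π + 2β = 163.0870°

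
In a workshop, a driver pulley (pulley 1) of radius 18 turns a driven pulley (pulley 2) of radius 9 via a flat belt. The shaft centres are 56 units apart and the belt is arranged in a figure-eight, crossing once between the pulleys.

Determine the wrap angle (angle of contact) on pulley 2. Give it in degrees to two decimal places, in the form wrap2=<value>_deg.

crossed belt: β = asin((r1+r2)/C) = asin(27/56) = 28.8254°
wrap1 = wrap2 = π + 2β = 237.6509°

wrap2=237.65_deg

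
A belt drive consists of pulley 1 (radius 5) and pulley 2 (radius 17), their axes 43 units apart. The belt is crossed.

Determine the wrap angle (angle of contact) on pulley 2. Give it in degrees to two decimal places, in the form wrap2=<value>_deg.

wrap2=241.54_deg

crossed belt: β = asin((r1+r2)/C) = asin(22/43) = 30.7723°
wrap1 = wrap2 = π + 2β = 241.5446°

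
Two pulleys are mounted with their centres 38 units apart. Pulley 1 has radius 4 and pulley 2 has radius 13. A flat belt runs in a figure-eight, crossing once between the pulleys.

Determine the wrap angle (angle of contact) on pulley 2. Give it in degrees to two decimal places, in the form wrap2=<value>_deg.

wrap2=233.15_deg

crossed belt: β = asin((r1+r2)/C) = asin(17/38) = 26.5750°
wrap1 = wrap2 = π + 2β = 233.1499°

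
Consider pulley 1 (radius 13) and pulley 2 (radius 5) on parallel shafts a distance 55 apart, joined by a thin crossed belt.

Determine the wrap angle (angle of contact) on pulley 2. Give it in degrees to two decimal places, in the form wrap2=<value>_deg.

crossed belt: β = asin((r1+r2)/C) = asin(18/55) = 19.1033°
wrap1 = wrap2 = π + 2β = 218.2066°

wrap2=218.21_deg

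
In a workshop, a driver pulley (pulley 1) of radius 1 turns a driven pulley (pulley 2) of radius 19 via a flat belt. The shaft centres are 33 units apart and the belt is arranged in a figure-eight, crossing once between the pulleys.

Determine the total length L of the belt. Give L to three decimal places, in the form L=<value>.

crossed belt: β = asin((r1+r2)/C) = asin(20/33) = 37.3052°
wrap1 = wrap2 = π + 2β = 254.6104°
tangent length = C·cosβ = 26.2488
L = (r1+r2)·wrap + 2·C·cosβ = 20·4.4438 + 2·26.2488 = 141.3734

L=141.373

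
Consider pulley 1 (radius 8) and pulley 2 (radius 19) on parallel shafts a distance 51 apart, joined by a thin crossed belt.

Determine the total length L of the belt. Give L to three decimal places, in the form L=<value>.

crossed belt: β = asin((r1+r2)/C) = asin(27/51) = 31.9657°
wrap1 = wrap2 = π + 2β = 243.9314°
tangent length = C·cosβ = 43.2666
L = (r1+r2)·wrap + 2·C·cosβ = 27·4.2574 + 2·43.2666 = 201.4832

L=201.483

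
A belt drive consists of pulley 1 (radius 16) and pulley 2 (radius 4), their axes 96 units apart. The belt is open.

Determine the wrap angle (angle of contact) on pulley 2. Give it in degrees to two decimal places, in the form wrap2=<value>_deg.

open belt: β = asin((r2−r1)/C) = asin(-12/96) = -7.1808°
wrap1 = π − 2β = 194.3615°
wrap2 = π + 2β = 165.6385°

wrap2=165.64_deg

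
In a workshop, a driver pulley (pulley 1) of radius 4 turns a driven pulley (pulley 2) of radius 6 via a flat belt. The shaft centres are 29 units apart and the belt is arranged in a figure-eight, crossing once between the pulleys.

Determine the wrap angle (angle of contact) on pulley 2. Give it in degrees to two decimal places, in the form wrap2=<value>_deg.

crossed belt: β = asin((r1+r2)/C) = asin(10/29) = 20.1713°
wrap1 = wrap2 = π + 2β = 220.3425°

wrap2=220.34_deg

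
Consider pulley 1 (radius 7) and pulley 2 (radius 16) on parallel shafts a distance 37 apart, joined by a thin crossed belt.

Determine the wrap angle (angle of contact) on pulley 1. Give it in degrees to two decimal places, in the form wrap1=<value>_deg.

wrap1=256.87_deg

crossed belt: β = asin((r1+r2)/C) = asin(23/37) = 38.4347°
wrap1 = wrap2 = π + 2β = 256.8693°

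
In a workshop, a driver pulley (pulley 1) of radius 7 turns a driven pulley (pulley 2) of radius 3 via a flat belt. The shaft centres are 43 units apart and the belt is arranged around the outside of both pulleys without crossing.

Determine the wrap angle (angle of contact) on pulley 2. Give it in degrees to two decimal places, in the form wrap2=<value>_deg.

wrap2=169.32_deg

open belt: β = asin((r2−r1)/C) = asin(-4/43) = -5.3376°
wrap1 = π − 2β = 190.6751°
wrap2 = π + 2β = 169.3249°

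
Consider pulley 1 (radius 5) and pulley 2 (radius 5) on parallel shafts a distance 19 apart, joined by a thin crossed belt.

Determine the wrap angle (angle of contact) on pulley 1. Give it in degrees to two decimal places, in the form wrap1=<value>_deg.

crossed belt: β = asin((r1+r2)/C) = asin(10/19) = 31.7569°
wrap1 = wrap2 = π + 2β = 243.5137°

wrap1=243.51_deg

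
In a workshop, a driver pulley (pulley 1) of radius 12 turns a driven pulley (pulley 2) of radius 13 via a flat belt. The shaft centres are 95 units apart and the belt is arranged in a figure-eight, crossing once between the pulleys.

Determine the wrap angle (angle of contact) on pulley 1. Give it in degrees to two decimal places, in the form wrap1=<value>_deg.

crossed belt: β = asin((r1+r2)/C) = asin(25/95) = 15.2575°
wrap1 = wrap2 = π + 2β = 210.5150°

wrap1=210.52_deg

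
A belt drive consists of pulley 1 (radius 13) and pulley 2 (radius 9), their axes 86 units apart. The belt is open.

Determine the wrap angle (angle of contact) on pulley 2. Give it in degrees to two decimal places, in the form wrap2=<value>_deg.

open belt: β = asin((r2−r1)/C) = asin(-4/86) = -2.6659°
wrap1 = π − 2β = 185.3318°
wrap2 = π + 2β = 174.6682°

wrap2=174.67_deg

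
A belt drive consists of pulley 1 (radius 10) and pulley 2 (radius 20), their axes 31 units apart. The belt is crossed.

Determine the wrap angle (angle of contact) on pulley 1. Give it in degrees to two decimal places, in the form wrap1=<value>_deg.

wrap1=330.81_deg

crossed belt: β = asin((r1+r2)/C) = asin(30/31) = 75.4074°
wrap1 = wrap2 = π + 2β = 330.8149°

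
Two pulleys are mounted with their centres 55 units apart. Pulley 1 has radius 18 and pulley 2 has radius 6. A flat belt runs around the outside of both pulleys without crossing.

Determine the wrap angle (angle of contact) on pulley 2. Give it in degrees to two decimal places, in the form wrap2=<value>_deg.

open belt: β = asin((r2−r1)/C) = asin(-12/55) = -12.6023°
wrap1 = π − 2β = 205.2045°
wrap2 = π + 2β = 154.7955°

wrap2=154.80_deg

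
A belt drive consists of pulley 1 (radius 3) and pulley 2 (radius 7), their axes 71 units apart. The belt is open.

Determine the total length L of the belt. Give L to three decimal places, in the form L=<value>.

L=173.641

open belt: β = asin((r2−r1)/C) = asin(4/71) = 3.2296°
wrap1 = π − 2β = 173.5407°
wrap2 = π + 2β = 186.4593°
tangent length = C·cosβ = 70.8872
L = r1·wrap1 + r2·wrap2 + 2·C·cosβ = 3·3.0289 + 7·3.2543 + 2·70.8872 = 173.6413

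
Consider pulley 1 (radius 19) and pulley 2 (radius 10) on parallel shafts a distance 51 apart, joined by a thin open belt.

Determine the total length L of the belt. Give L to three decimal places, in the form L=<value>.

open belt: β = asin((r2−r1)/C) = asin(-9/51) = -10.1642°
wrap1 = π − 2β = 200.3285°
wrap2 = π + 2β = 159.6715°
tangent length = C·cosβ = 50.1996
L = r1·wrap1 + r2·wrap2 + 2·C·cosβ = 19·3.4964 + 10·2.7868 + 2·50.1996 = 194.6986

L=194.699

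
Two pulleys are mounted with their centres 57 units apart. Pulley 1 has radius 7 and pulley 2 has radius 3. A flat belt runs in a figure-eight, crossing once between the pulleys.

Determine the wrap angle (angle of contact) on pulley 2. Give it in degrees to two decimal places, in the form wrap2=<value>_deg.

crossed belt: β = asin((r1+r2)/C) = asin(10/57) = 10.1042°
wrap1 = wrap2 = π + 2β = 200.2084°

wrap2=200.21_deg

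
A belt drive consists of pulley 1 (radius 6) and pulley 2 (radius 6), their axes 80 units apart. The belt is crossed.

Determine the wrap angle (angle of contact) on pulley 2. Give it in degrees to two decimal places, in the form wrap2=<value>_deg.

crossed belt: β = asin((r1+r2)/C) = asin(12/80) = 8.6269°
wrap1 = wrap2 = π + 2β = 197.2539°

wrap2=197.25_deg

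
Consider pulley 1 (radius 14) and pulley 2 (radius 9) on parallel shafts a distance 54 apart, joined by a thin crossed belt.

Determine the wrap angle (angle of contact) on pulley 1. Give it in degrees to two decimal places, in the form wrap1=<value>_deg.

wrap1=230.42_deg

crossed belt: β = asin((r1+r2)/C) = asin(23/54) = 25.2093°
wrap1 = wrap2 = π + 2β = 230.4186°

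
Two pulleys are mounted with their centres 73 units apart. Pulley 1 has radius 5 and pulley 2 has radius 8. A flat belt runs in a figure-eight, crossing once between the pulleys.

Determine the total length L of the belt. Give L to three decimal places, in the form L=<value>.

crossed belt: β = asin((r1+r2)/C) = asin(13/73) = 10.2581°
wrap1 = wrap2 = π + 2β = 200.5161°
tangent length = C·cosβ = 71.8331
L = (r1+r2)·wrap + 2·C·cosβ = 13·3.4997 + 2·71.8331 = 189.1620

L=189.162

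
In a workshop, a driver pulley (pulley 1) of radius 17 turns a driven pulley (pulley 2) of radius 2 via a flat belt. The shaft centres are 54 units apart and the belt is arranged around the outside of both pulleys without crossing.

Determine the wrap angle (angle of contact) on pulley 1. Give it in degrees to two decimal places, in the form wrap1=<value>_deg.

open belt: β = asin((r2−r1)/C) = asin(-15/54) = -16.1276°
wrap1 = π − 2β = 212.2552°
wrap2 = π + 2β = 147.7448°

wrap1=212.26_deg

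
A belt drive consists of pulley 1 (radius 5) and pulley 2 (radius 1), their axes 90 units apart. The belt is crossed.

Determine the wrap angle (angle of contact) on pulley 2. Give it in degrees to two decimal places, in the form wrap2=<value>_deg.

wrap2=187.65_deg

crossed belt: β = asin((r1+r2)/C) = asin(6/90) = 3.8226°
wrap1 = wrap2 = π + 2β = 187.6451°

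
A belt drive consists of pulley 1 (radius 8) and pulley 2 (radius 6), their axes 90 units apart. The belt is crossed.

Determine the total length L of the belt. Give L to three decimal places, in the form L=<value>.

L=226.164

crossed belt: β = asin((r1+r2)/C) = asin(14/90) = 8.9490°
wrap1 = wrap2 = π + 2β = 197.8980°
tangent length = C·cosβ = 88.9044
L = (r1+r2)·wrap + 2·C·cosβ = 14·3.4540 + 2·88.9044 = 226.1645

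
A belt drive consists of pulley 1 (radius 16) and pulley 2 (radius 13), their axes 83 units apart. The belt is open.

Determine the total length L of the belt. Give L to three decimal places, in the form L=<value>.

open belt: β = asin((r2−r1)/C) = asin(-3/83) = -2.0714°
wrap1 = π − 2β = 184.1428°
wrap2 = π + 2β = 175.8572°
tangent length = C·cosβ = 82.9458
L = r1·wrap1 + r2·wrap2 + 2·C·cosβ = 16·3.2139 + 13·3.0693 + 2·82.9458 = 257.2146

L=257.215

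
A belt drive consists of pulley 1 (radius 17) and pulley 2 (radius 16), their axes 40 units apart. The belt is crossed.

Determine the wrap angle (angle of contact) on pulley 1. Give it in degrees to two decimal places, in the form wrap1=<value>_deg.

wrap1=291.18_deg

crossed belt: β = asin((r1+r2)/C) = asin(33/40) = 55.5885°
wrap1 = wrap2 = π + 2β = 291.1770°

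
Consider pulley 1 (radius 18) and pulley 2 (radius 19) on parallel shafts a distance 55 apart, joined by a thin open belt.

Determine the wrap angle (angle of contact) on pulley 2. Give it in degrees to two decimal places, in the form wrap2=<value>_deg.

wrap2=182.08_deg

open belt: β = asin((r2−r1)/C) = asin(1/55) = 1.0418°
wrap1 = π − 2β = 177.9164°
wrap2 = π + 2β = 182.0836°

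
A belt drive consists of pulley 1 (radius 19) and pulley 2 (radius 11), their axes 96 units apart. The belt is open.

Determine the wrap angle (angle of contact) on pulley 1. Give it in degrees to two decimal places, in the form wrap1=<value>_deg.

open belt: β = asin((r2−r1)/C) = asin(-8/96) = -4.7802°
wrap1 = π − 2β = 189.5604°
wrap2 = π + 2β = 170.4396°

wrap1=189.56_deg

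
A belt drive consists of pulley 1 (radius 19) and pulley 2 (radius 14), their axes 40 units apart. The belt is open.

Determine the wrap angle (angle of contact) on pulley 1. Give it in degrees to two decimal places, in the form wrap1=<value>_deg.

wrap1=194.36_deg

open belt: β = asin((r2−r1)/C) = asin(-5/40) = -7.1808°
wrap1 = π − 2β = 194.3615°
wrap2 = π + 2β = 165.6385°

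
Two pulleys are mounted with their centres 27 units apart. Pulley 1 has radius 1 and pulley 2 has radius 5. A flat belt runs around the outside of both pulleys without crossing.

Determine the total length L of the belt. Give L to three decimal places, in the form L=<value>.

open belt: β = asin((r2−r1)/C) = asin(4/27) = 8.5196°
wrap1 = π − 2β = 162.9608°
wrap2 = π + 2β = 197.0392°
tangent length = C·cosβ = 26.7021
L = r1·wrap1 + r2·wrap2 + 2·C·cosβ = 1·2.8442 + 5·3.4390 + 2·26.7021 = 73.4432

L=73.443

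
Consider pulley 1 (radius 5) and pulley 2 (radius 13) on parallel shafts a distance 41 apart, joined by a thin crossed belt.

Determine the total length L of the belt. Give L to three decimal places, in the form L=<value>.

crossed belt: β = asin((r1+r2)/C) = asin(18/41) = 26.0416°
wrap1 = wrap2 = π + 2β = 232.0833°
tangent length = C·cosβ = 36.8375
L = (r1+r2)·wrap + 2·C·cosβ = 18·4.0506 + 2·36.8375 = 146.5861

L=146.586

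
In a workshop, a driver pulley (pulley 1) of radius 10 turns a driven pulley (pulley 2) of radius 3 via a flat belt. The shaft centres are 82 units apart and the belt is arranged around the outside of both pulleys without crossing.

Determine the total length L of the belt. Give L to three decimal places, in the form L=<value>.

L=205.439

open belt: β = asin((r2−r1)/C) = asin(-7/82) = -4.8971°
wrap1 = π − 2β = 189.7941°
wrap2 = π + 2β = 170.2059°
tangent length = C·cosβ = 81.7007
L = r1·wrap1 + r2·wrap2 + 2·C·cosβ = 10·3.3125 + 3·2.9707 + 2·81.7007 = 205.4386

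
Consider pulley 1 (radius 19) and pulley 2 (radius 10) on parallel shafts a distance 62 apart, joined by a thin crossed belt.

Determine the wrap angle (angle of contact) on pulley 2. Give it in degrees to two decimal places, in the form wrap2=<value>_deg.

wrap2=235.78_deg

crossed belt: β = asin((r1+r2)/C) = asin(29/62) = 27.8878°
wrap1 = wrap2 = π + 2β = 235.7756°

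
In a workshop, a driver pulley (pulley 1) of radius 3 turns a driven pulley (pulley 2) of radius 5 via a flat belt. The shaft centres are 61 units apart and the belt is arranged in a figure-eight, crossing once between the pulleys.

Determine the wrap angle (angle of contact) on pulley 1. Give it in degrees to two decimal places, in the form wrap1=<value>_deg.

crossed belt: β = asin((r1+r2)/C) = asin(8/61) = 7.5359°
wrap1 = wrap2 = π + 2β = 195.0718°

wrap1=195.07_deg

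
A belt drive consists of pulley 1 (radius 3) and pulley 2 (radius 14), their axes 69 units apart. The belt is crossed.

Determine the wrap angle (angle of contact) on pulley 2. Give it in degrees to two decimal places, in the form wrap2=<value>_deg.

wrap2=208.53_deg

crossed belt: β = asin((r1+r2)/C) = asin(17/69) = 14.2632°
wrap1 = wrap2 = π + 2β = 208.5264°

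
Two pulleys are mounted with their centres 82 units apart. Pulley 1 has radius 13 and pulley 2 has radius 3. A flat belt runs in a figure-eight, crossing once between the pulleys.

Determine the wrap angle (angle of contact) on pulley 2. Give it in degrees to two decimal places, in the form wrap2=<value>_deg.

crossed belt: β = asin((r1+r2)/C) = asin(16/82) = 11.2518°
wrap1 = wrap2 = π + 2β = 202.5037°

wrap2=202.50_deg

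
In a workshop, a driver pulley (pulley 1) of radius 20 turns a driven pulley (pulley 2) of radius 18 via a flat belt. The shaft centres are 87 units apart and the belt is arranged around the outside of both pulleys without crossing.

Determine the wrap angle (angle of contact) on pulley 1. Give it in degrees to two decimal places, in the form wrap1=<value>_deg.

open belt: β = asin((r2−r1)/C) = asin(-2/87) = -1.3173°
wrap1 = π − 2β = 182.6345°
wrap2 = π + 2β = 177.3655°

wrap1=182.63_deg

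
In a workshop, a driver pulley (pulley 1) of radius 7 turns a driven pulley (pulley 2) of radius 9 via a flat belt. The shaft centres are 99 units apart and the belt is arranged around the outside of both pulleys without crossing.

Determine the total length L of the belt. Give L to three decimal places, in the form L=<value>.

open belt: β = asin((r2−r1)/C) = asin(2/99) = 1.1576°
wrap1 = π − 2β = 177.6849°
wrap2 = π + 2β = 182.3151°
tangent length = C·cosβ = 98.9798
L = r1·wrap1 + r2·wrap2 + 2·C·cosβ = 7·3.1012 + 9·3.1820 + 2·98.9798 = 248.3059

L=248.306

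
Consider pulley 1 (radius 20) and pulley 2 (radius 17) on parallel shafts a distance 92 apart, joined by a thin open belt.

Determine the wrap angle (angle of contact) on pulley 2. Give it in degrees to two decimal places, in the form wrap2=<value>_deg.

wrap2=176.26_deg

open belt: β = asin((r2−r1)/C) = asin(-3/92) = -1.8687°
wrap1 = π − 2β = 183.7373°
wrap2 = π + 2β = 176.2627°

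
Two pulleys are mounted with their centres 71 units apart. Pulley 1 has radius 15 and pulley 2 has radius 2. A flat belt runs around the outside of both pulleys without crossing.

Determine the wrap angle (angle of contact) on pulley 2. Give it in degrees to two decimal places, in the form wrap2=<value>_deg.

wrap2=158.90_deg

open belt: β = asin((r2−r1)/C) = asin(-13/71) = -10.5503°
wrap1 = π − 2β = 201.1006°
wrap2 = π + 2β = 158.8994°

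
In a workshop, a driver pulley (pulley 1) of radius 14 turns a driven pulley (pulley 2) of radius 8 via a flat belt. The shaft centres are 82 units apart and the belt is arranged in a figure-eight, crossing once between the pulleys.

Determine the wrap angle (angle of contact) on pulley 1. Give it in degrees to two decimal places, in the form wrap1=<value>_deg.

crossed belt: β = asin((r1+r2)/C) = asin(22/82) = 15.5627°
wrap1 = wrap2 = π + 2β = 211.1254°

wrap1=211.13_deg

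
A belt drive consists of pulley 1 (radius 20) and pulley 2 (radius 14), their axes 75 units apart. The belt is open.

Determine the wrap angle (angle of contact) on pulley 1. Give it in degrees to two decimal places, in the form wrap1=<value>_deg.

open belt: β = asin((r2−r1)/C) = asin(-6/75) = -4.5886°
wrap1 = π − 2β = 189.1771°
wrap2 = π + 2β = 170.8229°

wrap1=189.18_deg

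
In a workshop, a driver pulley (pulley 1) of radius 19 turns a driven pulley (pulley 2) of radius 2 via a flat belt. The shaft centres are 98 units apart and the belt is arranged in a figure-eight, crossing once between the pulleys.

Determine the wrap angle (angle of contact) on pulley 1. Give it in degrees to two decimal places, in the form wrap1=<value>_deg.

wrap1=204.75_deg

crossed belt: β = asin((r1+r2)/C) = asin(21/98) = 12.3736°
wrap1 = wrap2 = π + 2β = 204.7473°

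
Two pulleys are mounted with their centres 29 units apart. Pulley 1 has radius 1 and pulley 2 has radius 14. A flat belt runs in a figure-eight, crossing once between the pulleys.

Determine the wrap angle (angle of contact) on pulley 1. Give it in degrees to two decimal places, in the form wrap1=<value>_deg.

crossed belt: β = asin((r1+r2)/C) = asin(15/29) = 31.1474°
wrap1 = wrap2 = π + 2β = 242.2948°

wrap1=242.29_deg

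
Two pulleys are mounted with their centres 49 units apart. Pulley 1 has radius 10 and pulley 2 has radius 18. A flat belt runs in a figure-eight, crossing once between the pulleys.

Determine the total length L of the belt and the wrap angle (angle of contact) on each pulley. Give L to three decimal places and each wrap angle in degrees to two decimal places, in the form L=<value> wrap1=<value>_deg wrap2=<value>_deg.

L=202.450 wrap1=249.70_deg wrap2=249.70_deg

crossed belt: β = asin((r1+r2)/C) = asin(28/49) = 34.8499°
wrap1 = wrap2 = π + 2β = 249.6998°
tangent length = C·cosβ = 40.2119
L = (r1+r2)·wrap + 2·C·cosβ = 28·4.3581 + 2·40.2119 = 202.4502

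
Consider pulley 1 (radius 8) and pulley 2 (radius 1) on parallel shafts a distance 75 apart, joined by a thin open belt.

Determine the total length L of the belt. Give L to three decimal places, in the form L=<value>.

open belt: β = asin((r2−r1)/C) = asin(-7/75) = -5.3554°
wrap1 = π − 2β = 190.7108°
wrap2 = π + 2β = 169.2892°
tangent length = C·cosβ = 74.6726
L = r1·wrap1 + r2·wrap2 + 2·C·cosβ = 8·3.3285 + 1·2.9547 + 2·74.6726 = 178.9281

L=178.928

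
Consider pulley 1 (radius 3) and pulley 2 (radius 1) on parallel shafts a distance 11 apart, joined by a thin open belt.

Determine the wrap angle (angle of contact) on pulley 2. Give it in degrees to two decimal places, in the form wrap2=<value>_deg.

wrap2=159.05_deg

open belt: β = asin((r2−r1)/C) = asin(-2/11) = -10.4757°
wrap1 = π − 2β = 200.9514°
wrap2 = π + 2β = 159.0486°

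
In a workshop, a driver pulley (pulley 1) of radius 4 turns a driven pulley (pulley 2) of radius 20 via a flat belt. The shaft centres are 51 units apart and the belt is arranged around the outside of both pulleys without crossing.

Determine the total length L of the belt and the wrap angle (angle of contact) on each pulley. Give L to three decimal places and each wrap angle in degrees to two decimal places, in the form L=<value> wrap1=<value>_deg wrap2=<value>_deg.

open belt: β = asin((r2−r1)/C) = asin(16/51) = 18.2839°
wrap1 = π − 2β = 143.4322°
wrap2 = π + 2β = 216.5678°
tangent length = C·cosβ = 48.4252
L = r1·wrap1 + r2·wrap2 + 2·C·cosβ = 4·2.5034 + 20·3.7798 + 2·48.4252 = 182.4603

L=182.460 wrap1=143.43_deg wrap2=216.57_deg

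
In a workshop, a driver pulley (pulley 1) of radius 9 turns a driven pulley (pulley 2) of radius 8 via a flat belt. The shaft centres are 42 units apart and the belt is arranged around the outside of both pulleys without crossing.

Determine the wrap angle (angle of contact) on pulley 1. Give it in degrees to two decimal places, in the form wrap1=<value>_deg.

open belt: β = asin((r2−r1)/C) = asin(-1/42) = -1.3643°
wrap1 = π − 2β = 182.7286°
wrap2 = π + 2β = 177.2714°

wrap1=182.73_deg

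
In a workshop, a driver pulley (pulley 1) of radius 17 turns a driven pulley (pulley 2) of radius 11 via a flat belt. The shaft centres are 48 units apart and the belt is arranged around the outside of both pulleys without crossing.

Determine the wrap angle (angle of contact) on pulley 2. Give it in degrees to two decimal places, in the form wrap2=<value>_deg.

open belt: β = asin((r2−r1)/C) = asin(-6/48) = -7.1808°
wrap1 = π − 2β = 194.3615°
wrap2 = π + 2β = 165.6385°

wrap2=165.64_deg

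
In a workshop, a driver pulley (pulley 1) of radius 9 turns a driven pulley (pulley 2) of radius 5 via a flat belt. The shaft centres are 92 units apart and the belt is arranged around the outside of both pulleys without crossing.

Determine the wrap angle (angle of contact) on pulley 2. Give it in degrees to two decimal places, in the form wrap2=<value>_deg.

open belt: β = asin((r2−r1)/C) = asin(-4/92) = -2.4919°
wrap1 = π − 2β = 184.9838°
wrap2 = π + 2β = 175.0162°

wrap2=175.02_deg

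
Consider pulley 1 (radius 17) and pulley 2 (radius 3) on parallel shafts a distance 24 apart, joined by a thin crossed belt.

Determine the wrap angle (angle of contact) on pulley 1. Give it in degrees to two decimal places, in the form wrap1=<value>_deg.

crossed belt: β = asin((r1+r2)/C) = asin(20/24) = 56.4427°
wrap1 = wrap2 = π + 2β = 292.8854°

wrap1=292.89_deg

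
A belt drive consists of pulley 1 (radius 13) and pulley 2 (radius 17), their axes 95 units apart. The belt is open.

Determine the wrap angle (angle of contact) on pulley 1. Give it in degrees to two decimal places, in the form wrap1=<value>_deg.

wrap1=175.17_deg

open belt: β = asin((r2−r1)/C) = asin(4/95) = 2.4132°
wrap1 = π − 2β = 175.1737°
wrap2 = π + 2β = 184.8263°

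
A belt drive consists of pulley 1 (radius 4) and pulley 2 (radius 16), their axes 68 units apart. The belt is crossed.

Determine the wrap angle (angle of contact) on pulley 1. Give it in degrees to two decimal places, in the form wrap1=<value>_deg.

wrap1=214.21_deg

crossed belt: β = asin((r1+r2)/C) = asin(20/68) = 17.1046°
wrap1 = wrap2 = π + 2β = 214.2093°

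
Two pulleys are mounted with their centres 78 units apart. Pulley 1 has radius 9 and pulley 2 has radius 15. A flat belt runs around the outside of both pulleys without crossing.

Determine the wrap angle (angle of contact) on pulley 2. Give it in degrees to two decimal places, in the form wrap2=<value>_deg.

open belt: β = asin((r2−r1)/C) = asin(6/78) = 4.4117°
wrap1 = π − 2β = 171.1765°
wrap2 = π + 2β = 188.8235°

wrap2=188.82_deg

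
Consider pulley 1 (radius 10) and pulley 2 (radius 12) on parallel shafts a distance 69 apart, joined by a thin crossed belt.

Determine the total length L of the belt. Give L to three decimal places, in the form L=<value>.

crossed belt: β = asin((r1+r2)/C) = asin(22/69) = 18.5928°
wrap1 = wrap2 = π + 2β = 217.1856°
tangent length = C·cosβ = 65.3988
L = (r1+r2)·wrap + 2·C·cosβ = 22·3.7906 + 2·65.3988 = 214.1909

L=214.191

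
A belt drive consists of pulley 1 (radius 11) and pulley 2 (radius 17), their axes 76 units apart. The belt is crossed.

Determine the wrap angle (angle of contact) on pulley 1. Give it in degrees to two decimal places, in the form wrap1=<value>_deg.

wrap1=223.24_deg

crossed belt: β = asin((r1+r2)/C) = asin(28/76) = 21.6183°
wrap1 = wrap2 = π + 2β = 223.2365°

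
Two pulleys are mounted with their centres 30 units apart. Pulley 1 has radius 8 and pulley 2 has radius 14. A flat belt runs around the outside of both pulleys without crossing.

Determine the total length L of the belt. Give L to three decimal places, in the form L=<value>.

open belt: β = asin((r2−r1)/C) = asin(6/30) = 11.5370°
wrap1 = π − 2β = 156.9261°
wrap2 = π + 2β = 203.0739°
tangent length = C·cosβ = 29.3939
L = r1·wrap1 + r2·wrap2 + 2·C·cosβ = 8·2.7389 + 14·3.5443 + 2·29.3939 = 130.3191

L=130.319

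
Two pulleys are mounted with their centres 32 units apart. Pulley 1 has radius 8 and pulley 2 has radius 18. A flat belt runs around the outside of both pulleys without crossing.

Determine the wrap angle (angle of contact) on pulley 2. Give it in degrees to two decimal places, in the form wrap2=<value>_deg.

wrap2=216.42_deg

open belt: β = asin((r2−r1)/C) = asin(10/32) = 18.2100°
wrap1 = π − 2β = 143.5801°
wrap2 = π + 2β = 216.4199°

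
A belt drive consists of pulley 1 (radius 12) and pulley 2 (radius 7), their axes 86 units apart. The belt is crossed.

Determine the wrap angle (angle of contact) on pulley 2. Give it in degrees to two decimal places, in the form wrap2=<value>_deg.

wrap2=205.53_deg

crossed belt: β = asin((r1+r2)/C) = asin(19/86) = 12.7637°
wrap1 = wrap2 = π + 2β = 205.5274°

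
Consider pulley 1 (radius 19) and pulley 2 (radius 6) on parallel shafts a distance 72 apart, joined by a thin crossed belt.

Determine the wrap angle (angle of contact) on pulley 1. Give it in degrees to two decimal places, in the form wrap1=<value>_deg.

wrap1=220.64_deg

crossed belt: β = asin((r1+r2)/C) = asin(25/72) = 20.3175°
wrap1 = wrap2 = π + 2β = 220.6350°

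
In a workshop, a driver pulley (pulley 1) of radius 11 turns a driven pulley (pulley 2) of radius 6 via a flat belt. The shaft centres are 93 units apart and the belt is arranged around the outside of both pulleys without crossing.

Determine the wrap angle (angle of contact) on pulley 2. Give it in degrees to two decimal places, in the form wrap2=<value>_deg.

open belt: β = asin((r2−r1)/C) = asin(-5/93) = -3.0819°
wrap1 = π − 2β = 186.1638°
wrap2 = π + 2β = 173.8362°

wrap2=173.84_deg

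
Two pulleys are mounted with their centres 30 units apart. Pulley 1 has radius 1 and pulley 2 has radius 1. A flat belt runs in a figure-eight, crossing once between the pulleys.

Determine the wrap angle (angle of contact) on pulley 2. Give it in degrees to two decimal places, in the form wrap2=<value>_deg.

wrap2=187.65_deg

crossed belt: β = asin((r1+r2)/C) = asin(2/30) = 3.8226°
wrap1 = wrap2 = π + 2β = 187.6451°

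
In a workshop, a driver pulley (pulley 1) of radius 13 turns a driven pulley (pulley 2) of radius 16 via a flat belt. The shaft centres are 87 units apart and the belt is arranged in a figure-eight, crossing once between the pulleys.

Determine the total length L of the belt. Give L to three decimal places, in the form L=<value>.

crossed belt: β = asin((r1+r2)/C) = asin(29/87) = 19.4712°
wrap1 = wrap2 = π + 2β = 218.9424°
tangent length = C·cosβ = 82.0244
L = (r1+r2)·wrap + 2·C·cosβ = 29·3.8213 + 2·82.0244 = 274.8655

L=274.866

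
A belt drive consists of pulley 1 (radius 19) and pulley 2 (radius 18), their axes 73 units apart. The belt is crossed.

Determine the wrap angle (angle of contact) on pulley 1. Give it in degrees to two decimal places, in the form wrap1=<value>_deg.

wrap1=240.91_deg

crossed belt: β = asin((r1+r2)/C) = asin(37/73) = 30.4542°
wrap1 = wrap2 = π + 2β = 240.9084°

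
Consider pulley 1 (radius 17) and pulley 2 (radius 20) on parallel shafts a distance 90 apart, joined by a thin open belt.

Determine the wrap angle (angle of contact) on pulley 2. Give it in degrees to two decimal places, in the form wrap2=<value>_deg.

open belt: β = asin((r2−r1)/C) = asin(3/90) = 1.9102°
wrap1 = π − 2β = 176.1796°
wrap2 = π + 2β = 183.8204°

wrap2=183.82_deg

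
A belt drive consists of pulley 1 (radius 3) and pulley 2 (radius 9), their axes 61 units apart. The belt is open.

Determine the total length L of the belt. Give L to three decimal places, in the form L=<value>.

L=160.290

open belt: β = asin((r2−r1)/C) = asin(6/61) = 5.6448°
wrap1 = π − 2β = 168.7104°
wrap2 = π + 2β = 191.2896°
tangent length = C·cosβ = 60.7042
L = r1·wrap1 + r2·wrap2 + 2·C·cosβ = 3·2.9446 + 9·3.3386 + 2·60.7042 = 160.2898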